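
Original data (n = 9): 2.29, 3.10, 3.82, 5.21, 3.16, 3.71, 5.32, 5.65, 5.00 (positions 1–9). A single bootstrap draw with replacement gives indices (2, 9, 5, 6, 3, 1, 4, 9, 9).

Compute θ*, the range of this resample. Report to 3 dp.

θ* = 2.920

Resample values: 3.10, 5.00, 3.16, 3.71, 3.82, 2.29, 5.21, 5.00, 5.00.
Range = 5.21 − 2.29 = 2.920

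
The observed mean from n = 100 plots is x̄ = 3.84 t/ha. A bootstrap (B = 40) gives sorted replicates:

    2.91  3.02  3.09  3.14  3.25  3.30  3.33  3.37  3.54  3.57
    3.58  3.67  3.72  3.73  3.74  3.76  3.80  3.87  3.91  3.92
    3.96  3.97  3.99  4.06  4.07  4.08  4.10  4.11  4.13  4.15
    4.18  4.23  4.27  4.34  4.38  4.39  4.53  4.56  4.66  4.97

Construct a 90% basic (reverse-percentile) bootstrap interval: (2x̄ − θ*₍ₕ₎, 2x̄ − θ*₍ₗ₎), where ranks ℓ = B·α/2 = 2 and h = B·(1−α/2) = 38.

Percentile endpoints at ranks 2 and 38: θ*₍2₎ = 3.02, θ*₍38₎ = 4.56.
Basic interval reflects these around x̄:
  lower = 2 × 3.84 − 4.56 = 3.12
  upper = 2 × 3.84 − 3.02 = 4.66

(3.12, 4.66)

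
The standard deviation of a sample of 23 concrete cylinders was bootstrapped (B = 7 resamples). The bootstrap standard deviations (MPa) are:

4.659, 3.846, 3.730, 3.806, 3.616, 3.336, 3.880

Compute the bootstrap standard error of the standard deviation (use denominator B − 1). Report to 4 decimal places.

SE* = 0.4062

Bootstrap SE is the standard deviation of the 7 replicate standard deviations.
Mean of replicates: (4.659 + 3.846 + 3.730 + 3.806 + 3.616 + 3.336 + 3.880) / 7 = 26.87300 / 7 = 3.83900
Sum of squared deviations: (+0.82000)² + (+0.00700)² + (−0.10900)² + (−0.03300)² + (−0.22300)² + (−0.50300)² + (+0.04100)² = 0.98984
Variance = 0.98984 / 6 = 0.16497
SE* = √0.16497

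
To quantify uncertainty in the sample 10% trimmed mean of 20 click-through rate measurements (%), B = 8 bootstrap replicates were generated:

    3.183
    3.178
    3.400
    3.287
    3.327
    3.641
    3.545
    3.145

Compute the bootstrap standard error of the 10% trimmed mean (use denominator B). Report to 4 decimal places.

Bootstrap SE is the standard deviation of the 8 replicate 10% trimmed means.
Mean of replicates: (3.183 + 3.178 + 3.400 + 3.287 + 3.327 + 3.641 + 3.545 + 3.145) / 8 = 26.706000 / 8 = 3.338250
Sum of squared deviations: (−0.155250)² + (−0.160250)² + (+0.061750)² + (−0.051250)² + (−0.011250)² + (+0.302750)² + (+0.206750)² + (−0.193250)² = 0.228098
Variance = 0.228098 / 8 = 0.028512
SE* = √0.028512

SE* = 0.1689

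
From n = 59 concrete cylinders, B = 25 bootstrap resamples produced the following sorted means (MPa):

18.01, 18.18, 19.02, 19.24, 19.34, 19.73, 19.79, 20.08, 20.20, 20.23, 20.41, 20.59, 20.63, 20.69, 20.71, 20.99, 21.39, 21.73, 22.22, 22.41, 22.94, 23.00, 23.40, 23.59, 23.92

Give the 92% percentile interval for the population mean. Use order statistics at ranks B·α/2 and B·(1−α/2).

(18.01, 23.59)

α = 0.08; lower rank = 25 × 0.040 = 1; upper rank = 25 × 0.960 = 24.
The 1st smallest replicate is 18.01; the 24th is 23.59.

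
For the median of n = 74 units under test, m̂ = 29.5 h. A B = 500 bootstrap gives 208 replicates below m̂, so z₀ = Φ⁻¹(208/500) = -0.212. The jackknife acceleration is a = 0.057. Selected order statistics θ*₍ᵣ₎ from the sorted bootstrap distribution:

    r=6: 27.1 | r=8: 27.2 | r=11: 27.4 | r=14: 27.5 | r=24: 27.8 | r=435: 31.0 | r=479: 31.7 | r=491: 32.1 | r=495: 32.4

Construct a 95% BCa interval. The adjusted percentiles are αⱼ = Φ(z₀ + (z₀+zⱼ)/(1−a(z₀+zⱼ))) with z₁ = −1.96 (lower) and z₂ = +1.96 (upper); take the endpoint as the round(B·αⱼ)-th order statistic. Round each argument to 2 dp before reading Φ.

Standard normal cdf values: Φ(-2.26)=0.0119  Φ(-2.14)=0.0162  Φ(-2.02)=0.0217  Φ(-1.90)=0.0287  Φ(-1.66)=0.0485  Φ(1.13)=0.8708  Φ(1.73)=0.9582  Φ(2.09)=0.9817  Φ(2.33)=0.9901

(27.2, 31.7)

Lower: z₀ + z₁ = -0.212 + (-1.960) = -2.172; 1 − a(z₀+z₁) = 1 − (0.057)(-2.172) = 1.1238; argument = -0.212 + (-2.172)/1.1238 = -2.1447 → -2.14.
α₁ = Φ(-2.14) = 0.0162; rank = round(500 × 0.0162) = 8; θ*₍8₎ = 27.2.
Upper: z₀ + z₂ = 1.748; 1 − a(z₀+z₂) = 0.9004; argument = 1.7294 → 1.73; α₂ = 0.9582; rank = 479; θ*₍479₎ = 31.7.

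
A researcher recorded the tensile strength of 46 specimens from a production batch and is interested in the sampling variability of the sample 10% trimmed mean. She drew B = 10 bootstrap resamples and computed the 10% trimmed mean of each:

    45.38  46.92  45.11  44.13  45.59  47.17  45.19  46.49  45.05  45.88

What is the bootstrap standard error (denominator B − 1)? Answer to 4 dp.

Bootstrap SE is the standard deviation of the 10 replicate 10% trimmed means.
Mean of replicates: (45.38 + 46.92 + 45.11 + 44.13 + 45.59 + 47.17 + 45.19 + 46.49 + 45.05 + 45.88) / 10 = 456.91000 / 10 = 45.69100
Sum of squared deviations: (−0.31100)² + (+1.22900)² + (−0.58100)² + (−1.56100)² + (−0.10100)² + (+1.47900)² + (−0.50100)² + (+0.79900)² + (−0.64100)² + (+0.18900)² = 7.91509
Variance = 7.91509 / 9 = 0.87945
SE* = √0.87945

SE* = 0.9378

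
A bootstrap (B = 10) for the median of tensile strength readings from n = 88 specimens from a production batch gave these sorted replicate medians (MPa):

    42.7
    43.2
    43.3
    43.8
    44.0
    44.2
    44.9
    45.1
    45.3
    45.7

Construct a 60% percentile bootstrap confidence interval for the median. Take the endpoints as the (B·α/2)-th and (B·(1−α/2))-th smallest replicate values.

(43.2, 45.1)

α = 0.40; lower rank = 10 × 0.200 = 2; upper rank = 10 × 0.800 = 8.
The 2nd smallest replicate is 43.2; the 8th is 45.1.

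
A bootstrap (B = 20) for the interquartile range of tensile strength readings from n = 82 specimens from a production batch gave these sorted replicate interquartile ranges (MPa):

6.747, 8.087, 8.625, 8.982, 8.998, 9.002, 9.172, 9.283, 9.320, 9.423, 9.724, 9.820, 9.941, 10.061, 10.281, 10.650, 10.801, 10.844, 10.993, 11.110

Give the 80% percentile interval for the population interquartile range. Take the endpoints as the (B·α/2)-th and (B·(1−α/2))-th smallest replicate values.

(8.087, 10.844)

α = 0.20; lower rank = 20 × 0.100 = 2; upper rank = 20 × 0.900 = 18.
The 2nd smallest replicate is 8.087; the 18th is 10.844.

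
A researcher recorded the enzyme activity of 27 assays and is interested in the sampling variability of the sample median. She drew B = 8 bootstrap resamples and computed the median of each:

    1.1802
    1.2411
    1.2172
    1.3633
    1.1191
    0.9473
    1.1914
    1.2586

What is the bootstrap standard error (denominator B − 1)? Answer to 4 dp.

Bootstrap SE is the standard deviation of the 8 replicate medians.
Mean of replicates: (1.1802 + 1.2411 + 1.2172 + 1.3633 + 1.1191 + 0.9473 + 1.1914 + 1.2586) / 8 = 9.51820 / 8 = 1.18978
Sum of squared deviations: (−0.00958)² + (+0.05133)² + (+0.02743)² + (+0.17352)² + (−0.07068)² + (−0.24247)² + (+0.00162)² + (+0.06882)² = 0.10212
Variance = 0.10212 / 7 = 0.01459
SE* = √0.01459

SE* = 0.1208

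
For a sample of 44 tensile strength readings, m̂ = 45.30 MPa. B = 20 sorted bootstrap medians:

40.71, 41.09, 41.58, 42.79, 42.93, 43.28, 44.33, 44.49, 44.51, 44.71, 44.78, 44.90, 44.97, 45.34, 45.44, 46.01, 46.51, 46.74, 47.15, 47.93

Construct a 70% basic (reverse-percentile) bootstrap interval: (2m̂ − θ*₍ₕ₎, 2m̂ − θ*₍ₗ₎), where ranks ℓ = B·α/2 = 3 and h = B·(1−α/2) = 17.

Percentile endpoints at ranks 3 and 17: θ*₍3₎ = 41.58, θ*₍17₎ = 46.51.
Basic interval reflects these around m̂:
  lower = 2 × 45.30 − 46.51 = 44.09
  upper = 2 × 45.30 − 41.58 = 49.02

(44.09, 49.02)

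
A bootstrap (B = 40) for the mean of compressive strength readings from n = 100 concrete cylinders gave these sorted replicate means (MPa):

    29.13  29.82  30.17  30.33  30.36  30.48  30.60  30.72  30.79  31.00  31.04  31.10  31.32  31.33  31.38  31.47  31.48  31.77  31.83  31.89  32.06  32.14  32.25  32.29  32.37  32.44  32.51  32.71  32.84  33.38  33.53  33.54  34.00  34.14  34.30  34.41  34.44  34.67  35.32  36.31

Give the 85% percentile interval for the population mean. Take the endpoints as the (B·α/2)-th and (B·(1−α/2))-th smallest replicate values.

α = 0.15; lower rank = 40 × 0.075 = 3; upper rank = 40 × 0.925 = 37.
The 3rd smallest replicate is 30.17; the 37th is 34.44.

(30.17, 34.44)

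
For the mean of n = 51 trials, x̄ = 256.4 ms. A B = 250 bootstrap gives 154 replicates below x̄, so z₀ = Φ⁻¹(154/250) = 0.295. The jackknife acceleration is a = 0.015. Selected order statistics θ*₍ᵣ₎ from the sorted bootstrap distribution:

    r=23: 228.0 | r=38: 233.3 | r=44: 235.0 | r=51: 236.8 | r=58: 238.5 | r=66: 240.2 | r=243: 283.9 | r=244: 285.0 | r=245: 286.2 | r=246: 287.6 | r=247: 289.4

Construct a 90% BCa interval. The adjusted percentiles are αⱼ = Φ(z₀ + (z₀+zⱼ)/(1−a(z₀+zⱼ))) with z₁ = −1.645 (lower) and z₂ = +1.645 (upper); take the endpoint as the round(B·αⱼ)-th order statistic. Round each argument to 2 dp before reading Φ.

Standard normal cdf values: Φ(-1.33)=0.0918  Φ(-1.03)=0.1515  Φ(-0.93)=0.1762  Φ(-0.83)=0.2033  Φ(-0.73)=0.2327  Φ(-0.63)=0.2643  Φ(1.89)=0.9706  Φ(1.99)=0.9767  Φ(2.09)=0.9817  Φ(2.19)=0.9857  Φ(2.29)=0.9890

(233.3, 289.4)

Lower: z₀ + z₁ = 0.295 + (-1.645) = -1.350; 1 − a(z₀+z₁) = 1 − (0.015)(-1.350) = 1.0203; argument = 0.295 + (-1.350)/1.0203 = -1.0282 → -1.03.
α₁ = Φ(-1.03) = 0.1515; rank = round(250 × 0.1515) = 38; θ*₍38₎ = 233.3.
Upper: z₀ + z₂ = 1.940; 1 − a(z₀+z₂) = 0.9709; argument = 2.2931 → 2.29; α₂ = 0.9890; rank = 247; θ*₍247₎ = 289.4.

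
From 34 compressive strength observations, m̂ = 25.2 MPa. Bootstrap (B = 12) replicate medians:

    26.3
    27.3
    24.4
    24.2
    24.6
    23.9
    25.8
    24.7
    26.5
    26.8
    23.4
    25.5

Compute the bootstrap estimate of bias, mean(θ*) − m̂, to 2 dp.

bias = +0.08

mean(θ*) = (26.3 + 27.3 + 24.4 + 24.2 + 24.6 + 23.9 + 25.8 + 24.7 + 26.5 + 26.8 + 23.4 + 25.5) / 12 = 25.283
bias = 25.283 − 25.2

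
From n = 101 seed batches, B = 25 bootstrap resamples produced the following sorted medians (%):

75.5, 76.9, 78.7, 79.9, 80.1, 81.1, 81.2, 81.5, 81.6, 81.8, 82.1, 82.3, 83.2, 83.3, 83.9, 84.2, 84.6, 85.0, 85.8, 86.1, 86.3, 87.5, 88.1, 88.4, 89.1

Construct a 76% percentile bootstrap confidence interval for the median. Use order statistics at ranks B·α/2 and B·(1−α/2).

(78.7, 87.5)

α = 0.24; lower rank = 25 × 0.120 = 3; upper rank = 25 × 0.880 = 22.
The 3rd smallest replicate is 78.7; the 22nd is 87.5.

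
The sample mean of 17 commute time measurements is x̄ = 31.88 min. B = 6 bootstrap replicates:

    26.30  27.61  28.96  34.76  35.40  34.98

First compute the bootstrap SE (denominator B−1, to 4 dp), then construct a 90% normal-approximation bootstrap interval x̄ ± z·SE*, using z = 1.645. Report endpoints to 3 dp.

(25.042, 38.718)

Mean of replicates = 31.3350; sum of squared deviations = 86.4083; SE* = √(86.4083/5) = 4.1571
Margin = 1.645 × 4.1571 = 6.8384
Interval: 31.88 ± 6.8384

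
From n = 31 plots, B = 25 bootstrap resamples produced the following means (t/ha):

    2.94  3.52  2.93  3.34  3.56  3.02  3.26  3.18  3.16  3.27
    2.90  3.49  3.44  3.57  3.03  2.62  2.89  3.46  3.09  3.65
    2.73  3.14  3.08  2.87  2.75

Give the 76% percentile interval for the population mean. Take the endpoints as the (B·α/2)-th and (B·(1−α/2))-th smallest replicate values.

(2.75, 3.52)

Sorted replicates: 2.62, 2.73, 2.75, 2.87, 2.89, 2.90, 2.93, 2.94, 3.02, 3.03, 3.08, 3.09, 3.14, 3.16, 3.18, 3.26, 3.27, 3.34, 3.44, 3.46, 3.49, 3.52, 3.56, 3.57, 3.65
α = 0.24; lower rank = 25 × 0.120 = 3; upper rank = 25 × 0.880 = 22.
The 3rd smallest replicate is 2.75; the 22nd is 3.52.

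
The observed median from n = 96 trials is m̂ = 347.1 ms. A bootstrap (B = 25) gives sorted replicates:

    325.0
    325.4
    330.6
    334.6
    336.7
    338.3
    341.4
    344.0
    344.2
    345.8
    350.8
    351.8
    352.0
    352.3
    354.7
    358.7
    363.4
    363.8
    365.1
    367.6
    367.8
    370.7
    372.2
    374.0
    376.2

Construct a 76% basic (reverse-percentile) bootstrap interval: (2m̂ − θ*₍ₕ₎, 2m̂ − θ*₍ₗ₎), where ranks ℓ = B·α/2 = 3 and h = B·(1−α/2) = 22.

Percentile endpoints at ranks 3 and 22: θ*₍3₎ = 330.6, θ*₍22₎ = 370.7.
Basic interval reflects these around m̂:
  lower = 2 × 347.1 − 370.7 = 323.5
  upper = 2 × 347.1 − 330.6 = 363.6

(323.5, 363.6)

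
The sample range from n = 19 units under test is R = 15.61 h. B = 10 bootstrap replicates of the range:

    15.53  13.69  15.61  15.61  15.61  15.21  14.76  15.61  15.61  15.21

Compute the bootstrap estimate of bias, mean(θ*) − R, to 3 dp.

mean(θ*) = (15.53 + 13.69 + 15.61 + 15.61 + 15.61 + 15.21 + 14.76 + 15.61 + 15.61 + 15.21) / 10 = 15.2450
bias = 15.2450 − 15.61

bias = −0.365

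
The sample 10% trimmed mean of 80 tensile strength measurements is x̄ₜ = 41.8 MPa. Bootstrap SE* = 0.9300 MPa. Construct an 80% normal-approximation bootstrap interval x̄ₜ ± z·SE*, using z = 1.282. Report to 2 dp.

Margin = 1.282 × 0.9300 = 1.192
Interval: 41.8 ± 1.192

(40.61, 42.99)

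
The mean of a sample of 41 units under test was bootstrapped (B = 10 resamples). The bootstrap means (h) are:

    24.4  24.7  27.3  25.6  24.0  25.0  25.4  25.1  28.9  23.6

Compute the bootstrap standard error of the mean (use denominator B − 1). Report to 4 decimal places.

SE* = 1.5930

Bootstrap SE is the standard deviation of the 10 replicate means.
Mean of replicates: (24.4 + 24.7 + 27.3 + 25.6 + 24.0 + 25.0 + 25.4 + 25.1 + 28.9 + 23.6) / 10 = 254.00000 / 10 = 25.40000
Sum of squared deviations: (−1.00000)² + (−0.70000)² + (+1.90000)² + (+0.20000)² + (−1.40000)² + (−0.40000)² + (+0.00000)² + (−0.30000)² + (+3.50000)² + (−1.80000)² = 22.84000
Variance = 22.84000 / 9 = 2.53778
SE* = √2.53778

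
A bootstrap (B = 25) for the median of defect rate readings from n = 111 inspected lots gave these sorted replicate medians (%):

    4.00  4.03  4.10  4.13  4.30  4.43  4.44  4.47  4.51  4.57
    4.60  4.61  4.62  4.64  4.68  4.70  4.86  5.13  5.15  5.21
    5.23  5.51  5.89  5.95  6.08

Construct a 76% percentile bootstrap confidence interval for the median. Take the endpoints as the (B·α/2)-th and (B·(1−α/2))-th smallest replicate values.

α = 0.24; lower rank = 25 × 0.120 = 3; upper rank = 25 × 0.880 = 22.
The 3rd smallest replicate is 4.10; the 22nd is 5.51.

(4.10, 5.51)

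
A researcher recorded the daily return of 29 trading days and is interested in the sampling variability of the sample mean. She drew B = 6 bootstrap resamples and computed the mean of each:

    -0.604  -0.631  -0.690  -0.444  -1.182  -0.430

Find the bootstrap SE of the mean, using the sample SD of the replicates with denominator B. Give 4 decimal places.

Bootstrap SE is the standard deviation of the 6 replicate means.
Mean of replicates: ((-0.604) + (-0.631) + (-0.690) + (-0.444) + (-1.182) + (-0.430)) / 6 = -3.98100 / 6 = -0.66350
Sum of squared deviations: (+0.05950)² + (+0.03250)² + (−0.02650)² + (+0.21950)² + (−0.51850)² + (+0.23350)² = 0.37684
Variance = 0.37684 / 6 = 0.06281
SE* = √0.06281

SE* = 0.2506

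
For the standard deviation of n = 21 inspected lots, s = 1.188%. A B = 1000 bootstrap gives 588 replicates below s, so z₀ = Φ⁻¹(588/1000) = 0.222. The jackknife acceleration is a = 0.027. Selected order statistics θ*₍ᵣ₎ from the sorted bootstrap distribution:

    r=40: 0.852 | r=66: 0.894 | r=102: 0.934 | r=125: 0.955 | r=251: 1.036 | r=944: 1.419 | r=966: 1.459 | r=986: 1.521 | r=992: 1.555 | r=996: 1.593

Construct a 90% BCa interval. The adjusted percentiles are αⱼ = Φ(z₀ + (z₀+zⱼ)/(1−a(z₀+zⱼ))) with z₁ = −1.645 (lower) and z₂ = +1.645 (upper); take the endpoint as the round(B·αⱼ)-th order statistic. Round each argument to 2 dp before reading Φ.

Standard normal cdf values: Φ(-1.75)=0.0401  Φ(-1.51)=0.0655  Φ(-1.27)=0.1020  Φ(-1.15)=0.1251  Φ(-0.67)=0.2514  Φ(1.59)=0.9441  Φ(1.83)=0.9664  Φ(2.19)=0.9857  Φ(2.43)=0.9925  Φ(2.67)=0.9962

Lower: z₀ + z₁ = 0.222 + (-1.645) = -1.423; 1 − a(z₀+z₁) = 1 − (0.027)(-1.423) = 1.0384; argument = 0.222 + (-1.423)/1.0384 = -1.1483 → -1.15.
α₁ = Φ(-1.15) = 0.1251; rank = round(1000 × 0.1251) = 125; θ*₍125₎ = 0.955.
Upper: z₀ + z₂ = 1.867; 1 − a(z₀+z₂) = 0.9496; argument = 2.1881 → 2.19; α₂ = 0.9857; rank = 986; θ*₍986₎ = 1.521.

(0.955, 1.521)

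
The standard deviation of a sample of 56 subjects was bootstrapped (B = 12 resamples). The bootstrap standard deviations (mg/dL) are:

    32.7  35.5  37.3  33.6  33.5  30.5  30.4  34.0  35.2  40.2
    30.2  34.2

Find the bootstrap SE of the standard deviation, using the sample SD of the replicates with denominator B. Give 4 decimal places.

Bootstrap SE is the standard deviation of the 12 replicate standard deviations.
Mean of replicates: (32.7 + 35.5 + 37.3 + 33.6 + 33.5 + 30.5 + 30.4 + 34.0 + 35.2 + 40.2 + 30.2 + 34.2) / 12 = 407.30000 / 12 = 33.94167
Sum of squared deviations: (−1.24167)² + (+1.55833)² + (+3.35833)² + (−0.34167)² + (−0.44167)² + (−3.44167)² + (−3.54167)² + (+0.05833)² + (+1.25833)² + (+6.25833)² + (−3.74167)² + (+0.25833)² = 94.76917
Variance = 94.76917 / 12 = 7.89743
SE* = √7.89743

SE* = 2.8102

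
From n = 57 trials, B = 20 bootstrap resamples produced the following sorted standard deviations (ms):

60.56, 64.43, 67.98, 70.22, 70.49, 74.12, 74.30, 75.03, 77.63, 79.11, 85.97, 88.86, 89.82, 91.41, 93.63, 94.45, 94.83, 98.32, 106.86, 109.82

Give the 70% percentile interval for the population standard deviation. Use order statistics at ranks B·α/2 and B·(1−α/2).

(67.98, 94.83)

α = 0.30; lower rank = 20 × 0.150 = 3; upper rank = 20 × 0.850 = 17.
The 3rd smallest replicate is 67.98; the 17th is 94.83.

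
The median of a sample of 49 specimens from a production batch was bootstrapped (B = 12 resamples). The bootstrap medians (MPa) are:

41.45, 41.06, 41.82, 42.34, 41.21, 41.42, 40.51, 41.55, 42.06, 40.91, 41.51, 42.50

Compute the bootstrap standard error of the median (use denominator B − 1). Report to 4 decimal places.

Bootstrap SE is the standard deviation of the 12 replicate medians.
Mean of replicates: (41.45 + 41.06 + 41.82 + 42.34 + 41.21 + 41.42 + 40.51 + 41.55 + 42.06 + 40.91 + 41.51 + 42.50) / 12 = 498.34000 / 12 = 41.52833
Sum of squared deviations: (−0.07833)² + (−0.46833)² + (+0.29167)² + (+0.81167)² + (−0.31833)² + (−0.10833)² + (−1.01833)² + (+0.02167)² + (+0.53167)² + (−0.61833)² + (−0.01833)² + (+0.97167)² = 3.72937
Variance = 3.72937 / 11 = 0.33903
SE* = √0.33903

SE* = 0.5823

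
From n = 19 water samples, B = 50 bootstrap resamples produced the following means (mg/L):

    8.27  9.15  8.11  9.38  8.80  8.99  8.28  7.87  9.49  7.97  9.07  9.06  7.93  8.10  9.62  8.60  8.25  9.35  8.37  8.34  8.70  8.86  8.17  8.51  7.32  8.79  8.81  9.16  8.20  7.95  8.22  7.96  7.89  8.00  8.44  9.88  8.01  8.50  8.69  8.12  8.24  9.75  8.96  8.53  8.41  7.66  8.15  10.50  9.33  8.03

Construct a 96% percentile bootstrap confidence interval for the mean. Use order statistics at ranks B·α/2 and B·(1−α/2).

Sorted replicates: 7.32, 7.66, 7.87, 7.89, 7.93, 7.95, 7.96, 7.97, 8.00, 8.01, 8.03, 8.10, 8.11, 8.12, 8.15, 8.17, 8.20, 8.22, 8.24, 8.25, 8.27, 8.28, 8.34, 8.37, 8.41, 8.44, 8.50, 8.51, 8.53, 8.60, 8.69, 8.70, 8.79, 8.80, 8.81, 8.86, 8.96, 8.99, 9.06, 9.07, 9.15, 9.16, 9.33, 9.35, 9.38, 9.49, 9.62, 9.75, 9.88, 10.50
α = 0.04; lower rank = 50 × 0.020 = 1; upper rank = 50 × 0.980 = 49.
The 1st smallest replicate is 7.32; the 49th is 9.88.

(7.32, 9.88)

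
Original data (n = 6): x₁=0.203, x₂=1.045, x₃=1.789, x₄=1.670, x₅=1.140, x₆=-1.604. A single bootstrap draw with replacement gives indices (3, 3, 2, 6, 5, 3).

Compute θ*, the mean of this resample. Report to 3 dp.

Resample values: 1.789, 1.789, 1.045, -1.604, 1.140, 1.789.
Mean = (1.789 + 1.789 + 1.045 + (-1.604) + 1.140 + 1.789) / 6 = 5.9480 / 6 = 0.991

θ* = 0.991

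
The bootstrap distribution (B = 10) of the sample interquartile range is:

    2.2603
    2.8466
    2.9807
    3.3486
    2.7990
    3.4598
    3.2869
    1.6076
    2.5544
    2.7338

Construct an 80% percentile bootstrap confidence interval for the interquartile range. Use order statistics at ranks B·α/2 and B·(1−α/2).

(1.6076, 3.3486)

Sorted replicates: 1.6076, 2.2603, 2.5544, 2.7338, 2.7990, 2.8466, 2.9807, 3.2869, 3.3486, 3.4598
α = 0.20; lower rank = 10 × 0.100 = 1; upper rank = 10 × 0.900 = 9.
The 1st smallest replicate is 1.6076; the 9th is 3.3486.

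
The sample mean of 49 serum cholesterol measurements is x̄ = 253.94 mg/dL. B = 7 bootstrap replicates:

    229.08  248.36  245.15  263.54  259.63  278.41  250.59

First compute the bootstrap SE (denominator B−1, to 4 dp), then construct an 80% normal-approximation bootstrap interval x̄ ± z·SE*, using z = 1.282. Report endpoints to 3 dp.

(233.943, 273.937)

Mean of replicates = 253.5371; sum of squared deviations = 1459.8235; SE* = √(1459.8235/6) = 15.5982
Margin = 1.282 × 15.5982 = 19.9969
Interval: 253.94 ± 19.9969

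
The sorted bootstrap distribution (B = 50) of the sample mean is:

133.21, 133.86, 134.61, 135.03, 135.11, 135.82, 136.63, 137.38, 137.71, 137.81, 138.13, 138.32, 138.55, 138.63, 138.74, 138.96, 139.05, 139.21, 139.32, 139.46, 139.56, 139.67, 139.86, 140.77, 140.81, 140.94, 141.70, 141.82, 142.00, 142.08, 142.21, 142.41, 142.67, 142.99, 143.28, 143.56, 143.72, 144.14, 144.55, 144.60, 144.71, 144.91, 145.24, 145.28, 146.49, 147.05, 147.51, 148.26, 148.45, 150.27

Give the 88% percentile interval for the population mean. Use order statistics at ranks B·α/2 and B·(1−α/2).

α = 0.12; lower rank = 50 × 0.060 = 3; upper rank = 50 × 0.940 = 47.
The 3rd smallest replicate is 134.61; the 47th is 147.51.

(134.61, 147.51)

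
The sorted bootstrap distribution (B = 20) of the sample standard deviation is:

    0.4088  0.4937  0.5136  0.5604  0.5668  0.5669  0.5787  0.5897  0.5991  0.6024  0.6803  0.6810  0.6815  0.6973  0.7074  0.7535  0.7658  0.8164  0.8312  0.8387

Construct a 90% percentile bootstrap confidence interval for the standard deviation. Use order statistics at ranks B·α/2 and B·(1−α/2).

α = 0.10; lower rank = 20 × 0.050 = 1; upper rank = 20 × 0.950 = 19.
The 1st smallest replicate is 0.4088; the 19th is 0.8312.

(0.4088, 0.8312)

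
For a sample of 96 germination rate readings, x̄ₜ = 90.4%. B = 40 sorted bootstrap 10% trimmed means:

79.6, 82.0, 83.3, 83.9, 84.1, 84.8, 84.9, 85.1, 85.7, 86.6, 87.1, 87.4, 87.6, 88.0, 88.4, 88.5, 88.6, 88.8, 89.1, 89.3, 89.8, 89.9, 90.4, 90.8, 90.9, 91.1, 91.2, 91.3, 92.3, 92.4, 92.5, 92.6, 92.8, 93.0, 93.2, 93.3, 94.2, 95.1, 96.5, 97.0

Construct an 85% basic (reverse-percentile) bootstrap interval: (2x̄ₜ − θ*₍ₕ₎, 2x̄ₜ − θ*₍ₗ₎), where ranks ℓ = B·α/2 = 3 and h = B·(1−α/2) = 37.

Percentile endpoints at ranks 3 and 37: θ*₍3₎ = 83.3, θ*₍37₎ = 94.2.
Basic interval reflects these around x̄ₜ:
  lower = 2 × 90.4 − 94.2 = 86.6
  upper = 2 × 90.4 − 83.3 = 97.5

(86.6, 97.5)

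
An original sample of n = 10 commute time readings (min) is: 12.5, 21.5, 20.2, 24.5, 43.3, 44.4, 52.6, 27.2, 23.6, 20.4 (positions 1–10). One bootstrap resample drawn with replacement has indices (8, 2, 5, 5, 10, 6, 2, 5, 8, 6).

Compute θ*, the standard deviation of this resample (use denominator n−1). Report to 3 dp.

θ* = 10.876

Resample values: 27.2, 21.5, 43.3, 43.3, 20.4, 44.4, 21.5, 43.3, 27.2, 44.4.
Mean = 33.6500; sum of squared deviations = 1064.5050
s² = 1064.5050 / 9 = 118.2783
s = √118.2783 = 10.876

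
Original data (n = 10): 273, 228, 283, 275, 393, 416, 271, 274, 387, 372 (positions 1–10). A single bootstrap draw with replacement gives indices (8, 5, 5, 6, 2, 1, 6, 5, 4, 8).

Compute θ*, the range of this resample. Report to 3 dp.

Resample values: 274, 393, 393, 416, 228, 273, 416, 393, 275, 274.
Range = 416 − 228 = 188.000

θ* = 188.000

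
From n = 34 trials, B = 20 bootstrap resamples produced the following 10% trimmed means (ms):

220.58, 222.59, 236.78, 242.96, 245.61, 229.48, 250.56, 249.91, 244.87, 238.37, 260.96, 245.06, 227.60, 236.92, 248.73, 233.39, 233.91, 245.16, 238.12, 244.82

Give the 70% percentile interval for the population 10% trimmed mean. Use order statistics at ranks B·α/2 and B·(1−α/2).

Sorted replicates: 220.58, 222.59, 227.60, 229.48, 233.39, 233.91, 236.78, 236.92, 238.12, 238.37, 242.96, 244.82, 244.87, 245.06, 245.16, 245.61, 248.73, 249.91, 250.56, 260.96
α = 0.30; lower rank = 20 × 0.150 = 3; upper rank = 20 × 0.850 = 17.
The 3rd smallest replicate is 227.60; the 17th is 248.73.

(227.60, 248.73)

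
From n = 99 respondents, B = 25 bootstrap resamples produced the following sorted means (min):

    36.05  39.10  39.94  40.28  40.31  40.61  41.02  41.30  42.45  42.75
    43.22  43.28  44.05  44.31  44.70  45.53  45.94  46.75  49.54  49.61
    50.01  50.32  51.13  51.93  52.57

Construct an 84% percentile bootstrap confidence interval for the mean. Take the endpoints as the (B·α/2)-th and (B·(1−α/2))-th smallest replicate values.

α = 0.16; lower rank = 25 × 0.080 = 2; upper rank = 25 × 0.920 = 23.
The 2nd smallest replicate is 39.10; the 23rd is 51.13.

(39.10, 51.13)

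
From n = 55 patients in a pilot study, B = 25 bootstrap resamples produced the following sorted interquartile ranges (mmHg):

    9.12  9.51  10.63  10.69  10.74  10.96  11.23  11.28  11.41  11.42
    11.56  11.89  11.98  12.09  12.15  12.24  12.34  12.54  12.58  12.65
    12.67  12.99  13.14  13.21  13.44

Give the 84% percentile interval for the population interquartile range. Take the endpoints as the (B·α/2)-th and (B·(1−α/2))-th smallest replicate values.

(9.51, 13.14)

α = 0.16; lower rank = 25 × 0.080 = 2; upper rank = 25 × 0.920 = 23.
The 2nd smallest replicate is 9.51; the 23rd is 13.14.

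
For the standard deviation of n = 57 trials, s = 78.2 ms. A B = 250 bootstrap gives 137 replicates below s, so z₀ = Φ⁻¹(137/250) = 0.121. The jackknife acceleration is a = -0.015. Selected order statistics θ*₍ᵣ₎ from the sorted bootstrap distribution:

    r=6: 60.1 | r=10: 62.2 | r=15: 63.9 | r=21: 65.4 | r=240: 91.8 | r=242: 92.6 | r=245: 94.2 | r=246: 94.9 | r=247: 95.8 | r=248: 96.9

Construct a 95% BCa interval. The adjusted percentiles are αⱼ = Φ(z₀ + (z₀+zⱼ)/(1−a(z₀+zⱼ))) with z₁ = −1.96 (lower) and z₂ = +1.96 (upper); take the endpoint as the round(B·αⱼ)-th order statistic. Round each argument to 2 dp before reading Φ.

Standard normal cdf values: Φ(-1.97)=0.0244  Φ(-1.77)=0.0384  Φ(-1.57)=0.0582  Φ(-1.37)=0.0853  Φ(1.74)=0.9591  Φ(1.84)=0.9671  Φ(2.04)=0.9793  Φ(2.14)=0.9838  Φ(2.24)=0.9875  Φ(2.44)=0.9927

(62.2, 94.9)

Lower: z₀ + z₁ = 0.121 + (-1.960) = -1.839; 1 − a(z₀+z₁) = 1 − (-0.015)(-1.839) = 0.9724; argument = 0.121 + (-1.839)/0.9724 = -1.7702 → -1.77.
α₁ = Φ(-1.77) = 0.0384; rank = round(250 × 0.0384) = 10; θ*₍10₎ = 62.2.
Upper: z₀ + z₂ = 2.081; 1 − a(z₀+z₂) = 1.0312; argument = 2.1390 → 2.14; α₂ = 0.9838; rank = 246; θ*₍246₎ = 94.9.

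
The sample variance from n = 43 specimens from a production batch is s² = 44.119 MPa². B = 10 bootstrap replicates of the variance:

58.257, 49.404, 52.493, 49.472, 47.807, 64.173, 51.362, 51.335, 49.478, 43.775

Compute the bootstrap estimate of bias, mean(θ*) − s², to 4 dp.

mean(θ*) = (58.257 + 49.404 + 52.493 + 49.472 + 47.807 + 64.173 + 51.362 + 51.335 + 49.478 + 43.775) / 10 = 51.75560
bias = 51.75560 − 44.119

bias = +7.6366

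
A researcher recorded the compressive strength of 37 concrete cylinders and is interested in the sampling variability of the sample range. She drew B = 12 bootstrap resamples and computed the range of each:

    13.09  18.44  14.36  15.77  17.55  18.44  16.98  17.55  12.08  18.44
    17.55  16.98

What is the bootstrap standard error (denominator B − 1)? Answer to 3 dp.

SE* = 2.159

Bootstrap SE is the standard deviation of the 12 replicate ranges.
Mean of replicates: (13.09 + 18.44 + 14.36 + 15.77 + 17.55 + 18.44 + 16.98 + 17.55 + 12.08 + 18.44 + 17.55 + 16.98) / 12 = 197.2300 / 12 = 16.4358
Sum of squared deviations: (−3.3458)² + (+2.0042)² + (−2.0758)² + (−0.6658)² + (+1.1142)² + (+2.0042)² + (+0.5442)² + (+1.1142)² + (−4.3558)² + (+2.0042)² + (+1.1142)² + (+0.5442)² = 51.2867
Variance = 51.2867 / 11 = 4.6624
SE* = √4.6624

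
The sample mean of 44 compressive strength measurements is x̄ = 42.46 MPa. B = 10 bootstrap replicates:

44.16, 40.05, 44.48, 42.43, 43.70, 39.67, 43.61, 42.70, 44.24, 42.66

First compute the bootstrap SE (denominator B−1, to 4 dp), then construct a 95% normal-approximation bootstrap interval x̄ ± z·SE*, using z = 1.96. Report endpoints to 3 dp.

(39.146, 45.774)

Mean of replicates = 42.7700; sum of squared deviations = 25.7286; SE* = √(25.7286/9) = 1.6908
Margin = 1.96 × 1.6908 = 3.3140
Interval: 42.46 ± 3.3140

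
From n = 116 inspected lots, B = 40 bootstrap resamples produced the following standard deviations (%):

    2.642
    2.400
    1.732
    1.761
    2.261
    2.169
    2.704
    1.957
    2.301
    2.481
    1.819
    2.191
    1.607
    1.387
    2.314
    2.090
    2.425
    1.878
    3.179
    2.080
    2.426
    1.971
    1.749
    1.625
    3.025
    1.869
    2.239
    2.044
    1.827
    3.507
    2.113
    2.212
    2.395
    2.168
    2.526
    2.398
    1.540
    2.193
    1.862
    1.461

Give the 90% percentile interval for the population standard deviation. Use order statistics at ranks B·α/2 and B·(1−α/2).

(1.461, 3.025)

Sorted replicates: 1.387, 1.461, 1.540, 1.607, 1.625, 1.732, 1.749, 1.761, 1.819, 1.827, 1.862, 1.869, 1.878, 1.957, 1.971, 2.044, 2.080, 2.090, 2.113, 2.168, 2.169, 2.191, 2.193, 2.212, 2.239, 2.261, 2.301, 2.314, 2.395, 2.398, 2.400, 2.425, 2.426, 2.481, 2.526, 2.642, 2.704, 3.025, 3.179, 3.507
α = 0.10; lower rank = 40 × 0.050 = 2; upper rank = 40 × 0.950 = 38.
The 2nd smallest replicate is 1.461; the 38th is 3.025.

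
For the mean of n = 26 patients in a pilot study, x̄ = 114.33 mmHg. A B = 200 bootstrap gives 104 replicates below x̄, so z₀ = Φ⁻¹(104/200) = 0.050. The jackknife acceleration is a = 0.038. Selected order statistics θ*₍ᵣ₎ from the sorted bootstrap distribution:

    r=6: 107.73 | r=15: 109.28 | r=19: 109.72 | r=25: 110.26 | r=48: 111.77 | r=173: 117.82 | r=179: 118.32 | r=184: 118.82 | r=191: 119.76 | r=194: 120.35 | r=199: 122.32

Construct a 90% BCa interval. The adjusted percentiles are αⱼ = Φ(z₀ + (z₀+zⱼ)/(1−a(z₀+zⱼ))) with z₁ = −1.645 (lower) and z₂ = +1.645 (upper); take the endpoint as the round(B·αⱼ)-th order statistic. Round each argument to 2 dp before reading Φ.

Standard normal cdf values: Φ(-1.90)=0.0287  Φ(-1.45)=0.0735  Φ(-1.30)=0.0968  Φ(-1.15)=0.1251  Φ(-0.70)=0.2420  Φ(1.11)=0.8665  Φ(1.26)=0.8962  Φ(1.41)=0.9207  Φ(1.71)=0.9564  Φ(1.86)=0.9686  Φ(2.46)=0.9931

(109.28, 120.35)

Lower: z₀ + z₁ = 0.050 + (-1.645) = -1.595; 1 − a(z₀+z₁) = 1 − (0.038)(-1.595) = 1.0606; argument = 0.050 + (-1.595)/1.0606 = -1.4539 → -1.45.
α₁ = Φ(-1.45) = 0.0735; rank = round(200 × 0.0735) = 15; θ*₍15₎ = 109.28.
Upper: z₀ + z₂ = 1.695; 1 − a(z₀+z₂) = 0.9356; argument = 1.8617 → 1.86; α₂ = 0.9686; rank = 194; θ*₍194₎ = 120.35.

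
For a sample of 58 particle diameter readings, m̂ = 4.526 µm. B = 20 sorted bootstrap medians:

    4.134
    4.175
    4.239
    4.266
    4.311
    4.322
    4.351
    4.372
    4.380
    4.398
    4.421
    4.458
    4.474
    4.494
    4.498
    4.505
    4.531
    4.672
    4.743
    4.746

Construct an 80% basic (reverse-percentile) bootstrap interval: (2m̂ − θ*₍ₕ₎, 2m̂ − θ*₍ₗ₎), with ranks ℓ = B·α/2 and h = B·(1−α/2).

(4.380, 4.877)

Percentile endpoints at ranks 2 and 18: θ*₍2₎ = 4.175, θ*₍18₎ = 4.672.
Basic interval reflects these around m̂:
  lower = 2 × 4.526 − 4.672 = 4.380
  upper = 2 × 4.526 − 4.175 = 4.877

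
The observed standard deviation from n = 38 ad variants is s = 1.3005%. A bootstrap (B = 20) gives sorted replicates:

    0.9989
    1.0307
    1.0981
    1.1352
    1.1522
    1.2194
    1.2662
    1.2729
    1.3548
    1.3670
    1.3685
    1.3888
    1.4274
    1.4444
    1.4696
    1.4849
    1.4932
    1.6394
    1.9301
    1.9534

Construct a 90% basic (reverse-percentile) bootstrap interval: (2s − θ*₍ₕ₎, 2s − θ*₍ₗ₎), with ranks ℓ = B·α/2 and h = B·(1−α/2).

Percentile endpoints at ranks 1 and 19: θ*₍1₎ = 0.9989, θ*₍19₎ = 1.9301.
Basic interval reflects these around s:
  lower = 2 × 1.3005 − 1.9301 = 0.6709
  upper = 2 × 1.3005 − 0.9989 = 1.6021

(0.6709, 1.6021)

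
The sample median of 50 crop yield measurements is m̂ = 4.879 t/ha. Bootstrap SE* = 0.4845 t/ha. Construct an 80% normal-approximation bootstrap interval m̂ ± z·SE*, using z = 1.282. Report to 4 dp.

(4.2579, 5.5001)

Margin = 1.282 × 0.4845 = 0.62113
Interval: 4.879 ± 0.62113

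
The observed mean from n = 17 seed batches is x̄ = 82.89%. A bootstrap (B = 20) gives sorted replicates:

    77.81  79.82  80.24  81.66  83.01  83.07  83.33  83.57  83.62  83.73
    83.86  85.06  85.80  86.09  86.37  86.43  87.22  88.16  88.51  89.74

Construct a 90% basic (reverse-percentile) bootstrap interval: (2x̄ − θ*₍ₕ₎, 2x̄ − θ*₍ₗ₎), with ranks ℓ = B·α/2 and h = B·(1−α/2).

(77.27, 87.97)

Percentile endpoints at ranks 1 and 19: θ*₍1₎ = 77.81, θ*₍19₎ = 88.51.
Basic interval reflects these around x̄:
  lower = 2 × 82.89 − 88.51 = 77.27
  upper = 2 × 82.89 − 77.81 = 87.97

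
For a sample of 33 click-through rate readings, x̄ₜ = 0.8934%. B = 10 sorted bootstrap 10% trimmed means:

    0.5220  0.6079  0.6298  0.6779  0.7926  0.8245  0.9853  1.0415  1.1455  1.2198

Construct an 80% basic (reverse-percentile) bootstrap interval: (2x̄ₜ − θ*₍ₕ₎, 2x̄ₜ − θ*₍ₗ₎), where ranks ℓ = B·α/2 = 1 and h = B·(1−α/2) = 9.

(0.6413, 1.2648)

Percentile endpoints at ranks 1 and 9: θ*₍1₎ = 0.5220, θ*₍9₎ = 1.1455.
Basic interval reflects these around x̄ₜ:
  lower = 2 × 0.8934 − 1.1455 = 0.6413
  upper = 2 × 0.8934 − 0.5220 = 1.2648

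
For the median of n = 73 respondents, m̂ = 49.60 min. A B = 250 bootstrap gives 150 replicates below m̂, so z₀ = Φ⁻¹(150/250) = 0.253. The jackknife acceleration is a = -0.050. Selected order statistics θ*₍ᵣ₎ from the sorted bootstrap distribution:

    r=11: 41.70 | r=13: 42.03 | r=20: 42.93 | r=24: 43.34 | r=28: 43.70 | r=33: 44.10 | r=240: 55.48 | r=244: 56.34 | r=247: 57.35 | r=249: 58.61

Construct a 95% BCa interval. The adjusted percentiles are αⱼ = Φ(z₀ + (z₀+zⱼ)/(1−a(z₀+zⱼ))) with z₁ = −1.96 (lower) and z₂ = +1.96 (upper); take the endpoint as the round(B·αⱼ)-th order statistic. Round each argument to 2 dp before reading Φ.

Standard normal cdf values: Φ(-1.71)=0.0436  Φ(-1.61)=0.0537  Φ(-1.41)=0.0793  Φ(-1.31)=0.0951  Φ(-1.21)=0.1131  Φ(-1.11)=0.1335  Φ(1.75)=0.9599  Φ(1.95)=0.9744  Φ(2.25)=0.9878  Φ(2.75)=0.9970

Lower: z₀ + z₁ = 0.253 + (-1.960) = -1.707; 1 − a(z₀+z₁) = 1 − (-0.050)(-1.707) = 0.9146; argument = 0.253 + (-1.707)/0.9146 = -1.6133 → -1.61.
α₁ = Φ(-1.61) = 0.0537; rank = round(250 × 0.0537) = 13; θ*₍13₎ = 42.03.
Upper: z₀ + z₂ = 2.213; 1 − a(z₀+z₂) = 1.1106; argument = 2.2455 → 2.25; α₂ = 0.9878; rank = 247; θ*₍247₎ = 57.35.

(42.03, 57.35)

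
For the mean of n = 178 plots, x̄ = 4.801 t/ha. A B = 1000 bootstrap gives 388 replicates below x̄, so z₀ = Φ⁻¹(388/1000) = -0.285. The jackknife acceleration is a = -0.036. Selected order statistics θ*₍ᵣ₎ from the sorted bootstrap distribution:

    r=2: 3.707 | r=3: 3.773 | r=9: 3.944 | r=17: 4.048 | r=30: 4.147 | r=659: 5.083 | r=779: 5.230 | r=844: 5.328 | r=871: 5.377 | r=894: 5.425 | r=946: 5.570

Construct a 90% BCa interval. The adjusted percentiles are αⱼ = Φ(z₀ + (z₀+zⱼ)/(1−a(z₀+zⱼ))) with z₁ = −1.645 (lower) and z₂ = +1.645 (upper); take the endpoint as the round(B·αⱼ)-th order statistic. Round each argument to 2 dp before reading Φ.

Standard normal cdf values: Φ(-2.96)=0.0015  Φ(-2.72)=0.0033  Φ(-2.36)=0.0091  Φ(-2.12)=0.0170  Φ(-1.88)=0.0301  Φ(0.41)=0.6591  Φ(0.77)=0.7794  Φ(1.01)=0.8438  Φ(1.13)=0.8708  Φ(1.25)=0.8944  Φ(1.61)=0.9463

Lower: z₀ + z₁ = -0.285 + (-1.645) = -1.930; 1 − a(z₀+z₁) = 1 − (-0.036)(-1.930) = 0.9305; argument = -0.285 + (-1.930)/0.9305 = -2.3591 → -2.36.
α₁ = Φ(-2.36) = 0.0091; rank = round(1000 × 0.0091) = 9; θ*₍9₎ = 3.944.
Upper: z₀ + z₂ = 1.360; 1 − a(z₀+z₂) = 1.0490; argument = 1.0115 → 1.01; α₂ = 0.8438; rank = 844; θ*₍844₎ = 5.328.

(3.944, 5.328)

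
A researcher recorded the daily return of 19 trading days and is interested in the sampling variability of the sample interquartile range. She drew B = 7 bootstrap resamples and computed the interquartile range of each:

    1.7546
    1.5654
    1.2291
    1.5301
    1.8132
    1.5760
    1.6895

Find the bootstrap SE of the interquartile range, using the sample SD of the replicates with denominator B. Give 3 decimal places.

Bootstrap SE is the standard deviation of the 7 replicate interquartile ranges.
Mean of replicates: (1.7546 + 1.5654 + 1.2291 + 1.5301 + 1.8132 + 1.5760 + 1.6895) / 7 = 11.15790 / 7 = 1.59399
Sum of squared deviations: (+0.16061)² + (−0.02859)² + (−0.36489)² + (−0.06389)² + (+0.21921)² + (−0.01799)² + (+0.09551)² = 0.22134
Variance = 0.22134 / 7 = 0.03162
SE* = √0.03162

SE* = 0.178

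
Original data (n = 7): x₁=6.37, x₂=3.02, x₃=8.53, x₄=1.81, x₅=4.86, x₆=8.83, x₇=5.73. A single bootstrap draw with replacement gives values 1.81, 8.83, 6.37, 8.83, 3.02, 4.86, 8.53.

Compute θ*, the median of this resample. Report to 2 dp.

Sorted: 1.81, 3.02, 4.86, 6.37, 8.53, 8.83, 8.83
Median = middle value = 6.37

θ* = 6.37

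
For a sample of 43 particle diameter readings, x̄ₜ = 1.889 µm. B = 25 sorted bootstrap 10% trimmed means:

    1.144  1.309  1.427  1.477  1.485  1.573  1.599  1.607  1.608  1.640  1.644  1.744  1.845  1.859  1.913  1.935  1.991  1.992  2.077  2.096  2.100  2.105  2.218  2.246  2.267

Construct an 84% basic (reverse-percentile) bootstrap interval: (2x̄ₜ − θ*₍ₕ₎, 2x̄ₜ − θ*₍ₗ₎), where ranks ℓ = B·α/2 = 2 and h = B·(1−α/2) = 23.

Percentile endpoints at ranks 2 and 23: θ*₍2₎ = 1.309, θ*₍23₎ = 2.218.
Basic interval reflects these around x̄ₜ:
  lower = 2 × 1.889 − 2.218 = 1.560
  upper = 2 × 1.889 − 1.309 = 2.469

(1.560, 2.469)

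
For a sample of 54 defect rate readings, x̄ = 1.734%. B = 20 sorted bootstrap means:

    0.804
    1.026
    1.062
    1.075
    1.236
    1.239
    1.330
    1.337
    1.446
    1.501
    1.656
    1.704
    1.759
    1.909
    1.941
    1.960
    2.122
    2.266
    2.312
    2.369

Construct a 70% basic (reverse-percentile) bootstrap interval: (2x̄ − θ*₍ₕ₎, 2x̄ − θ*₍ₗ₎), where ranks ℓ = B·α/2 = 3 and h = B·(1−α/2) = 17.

(1.346, 2.406)

Percentile endpoints at ranks 3 and 17: θ*₍3₎ = 1.062, θ*₍17₎ = 2.122.
Basic interval reflects these around x̄:
  lower = 2 × 1.734 − 2.122 = 1.346
  upper = 2 × 1.734 − 1.062 = 2.406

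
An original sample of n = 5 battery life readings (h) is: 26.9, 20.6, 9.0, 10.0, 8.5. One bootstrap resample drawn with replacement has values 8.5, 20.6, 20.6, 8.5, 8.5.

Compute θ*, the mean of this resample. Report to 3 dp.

Mean = (8.5 + 20.6 + 20.6 + 8.5 + 8.5) / 5 = 66.70 / 5 = 13.340

θ* = 13.340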